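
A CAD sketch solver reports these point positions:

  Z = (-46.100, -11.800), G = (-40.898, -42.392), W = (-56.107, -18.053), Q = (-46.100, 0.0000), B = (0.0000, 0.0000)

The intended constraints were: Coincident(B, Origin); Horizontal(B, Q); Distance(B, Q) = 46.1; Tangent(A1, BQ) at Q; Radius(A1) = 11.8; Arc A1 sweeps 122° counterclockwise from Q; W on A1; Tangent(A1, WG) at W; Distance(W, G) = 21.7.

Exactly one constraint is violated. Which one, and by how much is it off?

Distance(W, G) = 21.7 — off by 7.00.

B = (0.00, 0.00) ✓; B.y = 0.00, Q.y = 0.00 ✓; |BQ| = 46.10 ✓; ∠(ZQ, QB) = 90.00° ✓; |ZQ| = 11.80 ✓; bearing(Z→W) − bearing(Z→Q) = 122.0° ✓; |ZW| = 11.80 ✓; ∠(ZW, WG) = 90.00° ✓; |WG| = 28.70 ✗.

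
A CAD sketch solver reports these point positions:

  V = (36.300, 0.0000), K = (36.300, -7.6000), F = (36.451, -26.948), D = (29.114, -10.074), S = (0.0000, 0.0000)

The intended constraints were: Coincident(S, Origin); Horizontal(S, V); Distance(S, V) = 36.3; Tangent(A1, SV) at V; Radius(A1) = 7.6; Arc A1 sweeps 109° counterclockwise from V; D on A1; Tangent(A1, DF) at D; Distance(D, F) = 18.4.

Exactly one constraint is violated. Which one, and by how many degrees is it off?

Tangent(A1, DF) at D — off by 4.50°.

S = (0.00, 0.00) ✓; S.y = 0.00, V.y = 0.00 ✓; |SV| = 36.30 ✓; ∠(KV, VS) = 90.00° ✓; |KV| = 7.600 ✓; bearing(K→D) − bearing(K→V) = 109.0° ✓; |KD| = 7.600 ✓; ∠(KD, DF) = 85.50° ✗; |DF| = 18.40 ✓.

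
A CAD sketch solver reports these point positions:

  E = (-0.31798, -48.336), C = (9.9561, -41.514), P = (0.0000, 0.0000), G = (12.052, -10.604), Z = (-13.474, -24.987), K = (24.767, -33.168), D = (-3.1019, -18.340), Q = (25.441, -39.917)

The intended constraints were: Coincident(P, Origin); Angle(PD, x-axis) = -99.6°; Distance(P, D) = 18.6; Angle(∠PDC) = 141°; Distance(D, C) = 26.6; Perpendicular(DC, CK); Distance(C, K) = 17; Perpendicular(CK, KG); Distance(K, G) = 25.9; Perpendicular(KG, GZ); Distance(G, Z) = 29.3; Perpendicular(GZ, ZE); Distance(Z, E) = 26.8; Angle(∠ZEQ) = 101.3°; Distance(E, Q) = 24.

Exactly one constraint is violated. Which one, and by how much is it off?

Distance(E, Q) = 24 — off by 3.10.

P = (0.00, 0.00) ✓; PD at -99.60° ✓; |PD| = 18.60 ✓; ∠PDC = 141.0° ✓; |DC| = 26.60 ✓; ∠(DC, CK) = 90.00° ✓; |CK| = 17.00 ✓; ∠(CK, KG) = 90.00° ✓; |KG| = 25.90 ✓; ∠(KG, GZ) = 90.00° ✓; |GZ| = 29.30 ✓; ∠(GZ, ZE) = 90.00° ✓; |ZE| = 26.80 ✓; ∠ZEQ = 101.3° ✓; |EQ| = 27.10 ✗.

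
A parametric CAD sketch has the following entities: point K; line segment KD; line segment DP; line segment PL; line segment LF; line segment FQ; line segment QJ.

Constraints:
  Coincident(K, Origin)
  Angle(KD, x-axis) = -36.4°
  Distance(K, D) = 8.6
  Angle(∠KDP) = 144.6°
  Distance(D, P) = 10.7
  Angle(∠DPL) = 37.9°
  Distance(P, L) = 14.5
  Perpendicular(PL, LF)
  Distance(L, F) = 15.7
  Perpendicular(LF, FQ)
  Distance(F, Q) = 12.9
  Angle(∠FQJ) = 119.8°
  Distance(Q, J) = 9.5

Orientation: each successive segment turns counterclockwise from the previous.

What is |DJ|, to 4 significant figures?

11.60

K is at the origin; KD runs at -36.4° with length 8.6, so D = (6.922, -5.103). ∠KDP = 144.6° gives DP at -1.000° from the x-axis; with |DP| = 10.7, P = (17.62, -5.290). ∠DPL = 37.9° gives PL at 141.1° from the x-axis; with |PL| = 14.5, L = (6.336, 3.815). PL is perpendicular to LF, so LF runs at -128.9°; with |LF| = 15.7, F = (-3.523, -8.403). The perpendicularity gives FQ at right angles to LF, so FQ runs at -38.90°; with |FQ| = 12.9, Q = (6.516, -16.50). ∠FQJ = 119.8° gives QJ at 21.30° from the x-axis; with |QJ| = 9.5, J = (15.37, -13.05). Then |DJ| = |J − D| = 11.60.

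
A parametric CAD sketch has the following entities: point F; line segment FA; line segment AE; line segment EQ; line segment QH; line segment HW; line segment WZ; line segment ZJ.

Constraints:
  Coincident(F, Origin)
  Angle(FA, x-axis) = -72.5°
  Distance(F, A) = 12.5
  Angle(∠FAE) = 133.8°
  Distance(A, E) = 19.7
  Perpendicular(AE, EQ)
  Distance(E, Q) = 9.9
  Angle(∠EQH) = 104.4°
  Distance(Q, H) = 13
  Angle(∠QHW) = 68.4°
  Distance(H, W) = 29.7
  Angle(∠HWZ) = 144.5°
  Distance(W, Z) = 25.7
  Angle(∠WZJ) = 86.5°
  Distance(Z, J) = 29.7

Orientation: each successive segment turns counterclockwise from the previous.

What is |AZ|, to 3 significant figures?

45.2

F is at the origin; FA runs at -72.5° with length 12.5, so A = (3.76, -11.9). ∠FAE = 133.8° gives AE at -26.3° from the x-axis; with |AE| = 19.7, E = (21.4, -20.6). AE ⟂ EQ, so EQ runs at 63.7°; with |EQ| = 9.9, Q = (25.8, -11.8). ∠EQH = 104.4° gives QH at 139° from the x-axis; with |QH| = 13.0, H = (16.0, -3.30). ∠QHW = 68.4° gives HW at -109° from the x-axis; with |HW| = 29.7, W = (6.23, -31.4). ∠HWZ = 144.5° gives WZ at -73.6° from the x-axis; with |WZ| = 25.7, Z = (13.5, -56.0). Then |AZ| = |Z − A| = 45.2.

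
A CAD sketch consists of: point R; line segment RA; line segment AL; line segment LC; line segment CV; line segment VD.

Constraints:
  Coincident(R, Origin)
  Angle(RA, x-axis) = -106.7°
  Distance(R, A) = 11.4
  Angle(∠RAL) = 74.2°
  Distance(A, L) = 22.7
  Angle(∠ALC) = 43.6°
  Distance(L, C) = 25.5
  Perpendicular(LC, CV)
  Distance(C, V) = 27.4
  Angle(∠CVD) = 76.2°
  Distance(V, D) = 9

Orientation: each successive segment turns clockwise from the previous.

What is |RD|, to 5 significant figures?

20.307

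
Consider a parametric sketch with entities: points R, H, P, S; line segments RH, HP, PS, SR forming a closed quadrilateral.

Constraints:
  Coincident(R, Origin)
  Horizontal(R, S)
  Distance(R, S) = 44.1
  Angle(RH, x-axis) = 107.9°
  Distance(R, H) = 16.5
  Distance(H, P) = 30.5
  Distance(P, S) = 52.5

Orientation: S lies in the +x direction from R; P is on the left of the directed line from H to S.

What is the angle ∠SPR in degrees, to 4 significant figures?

53.96°

Checks: |HP| = 30.50 ✓; |PS| = 52.50 ✓.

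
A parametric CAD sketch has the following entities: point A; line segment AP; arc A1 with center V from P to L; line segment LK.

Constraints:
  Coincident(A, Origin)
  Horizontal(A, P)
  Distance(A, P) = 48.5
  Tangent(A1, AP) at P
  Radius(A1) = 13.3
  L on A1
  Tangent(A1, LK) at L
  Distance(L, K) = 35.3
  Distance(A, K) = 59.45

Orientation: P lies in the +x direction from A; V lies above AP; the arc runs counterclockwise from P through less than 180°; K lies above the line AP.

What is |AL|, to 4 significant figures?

62.44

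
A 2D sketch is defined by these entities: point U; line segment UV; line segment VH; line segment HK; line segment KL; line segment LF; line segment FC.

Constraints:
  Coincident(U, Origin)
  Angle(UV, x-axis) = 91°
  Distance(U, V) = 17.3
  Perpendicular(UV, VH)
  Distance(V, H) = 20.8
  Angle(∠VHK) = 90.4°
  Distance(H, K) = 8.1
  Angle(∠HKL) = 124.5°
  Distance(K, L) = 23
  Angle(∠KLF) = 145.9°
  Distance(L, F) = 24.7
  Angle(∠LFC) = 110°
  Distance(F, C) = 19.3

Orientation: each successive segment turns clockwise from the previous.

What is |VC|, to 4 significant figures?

29.77

U is at the origin; UV runs at 91.0° with length 17.3, so V = (-0.3019, 17.30). UV is perpendicular to VH, so VH runs at 1.000°; with |VH| = 20.8, H = (20.49, 17.66). ∠VHK = 90.4° gives HK at -88.60° from the x-axis; with |HK| = 8.1, K = (20.69, 9.563). ∠HKL = 124.5° gives KL at -144.1° from the x-axis; with |KL| = 23.0, L = (2.062, -3.924). ∠KLF = 145.9° gives LF at -178.2° from the x-axis; with |LF| = 24.7, F = (-22.63, -4.700). ∠LFC = 110.0° gives FC at 111.8° from the x-axis; with |FC| = 19.3, C = (-29.79, 13.22). Then |VC| = |C − V| = 29.77.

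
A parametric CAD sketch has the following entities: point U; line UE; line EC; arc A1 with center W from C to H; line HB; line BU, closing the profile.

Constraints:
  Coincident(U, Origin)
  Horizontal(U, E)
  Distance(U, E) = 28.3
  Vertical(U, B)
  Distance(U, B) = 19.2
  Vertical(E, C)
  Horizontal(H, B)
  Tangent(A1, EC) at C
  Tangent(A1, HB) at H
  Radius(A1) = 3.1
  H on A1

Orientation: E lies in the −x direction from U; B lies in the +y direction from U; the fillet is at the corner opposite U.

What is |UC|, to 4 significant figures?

32.56

U is at the origin; UE is horizontal with |UE| = 28.3 and E on the −x side, so E = (-28.30, 0.000). U and B share the same x with |UB| = 19.2 and B on the +y side, so B = (0.000, 19.20). The virtual corner opposite U is at (-28.30, 19.20). A1 meets EC tangentially, so WC is at right angles to EC and tangency of A1 to HB means the radius WH is perpendicular to HB, with radius 3.1, so the center W sits 3.1 in from both sides at W = (-25.20, 16.10). That places the tangent points at C = (-28.30, 16.10) on EC and H = (-25.20, 19.20) on HB. Then |UC| = |C − U| = 32.56.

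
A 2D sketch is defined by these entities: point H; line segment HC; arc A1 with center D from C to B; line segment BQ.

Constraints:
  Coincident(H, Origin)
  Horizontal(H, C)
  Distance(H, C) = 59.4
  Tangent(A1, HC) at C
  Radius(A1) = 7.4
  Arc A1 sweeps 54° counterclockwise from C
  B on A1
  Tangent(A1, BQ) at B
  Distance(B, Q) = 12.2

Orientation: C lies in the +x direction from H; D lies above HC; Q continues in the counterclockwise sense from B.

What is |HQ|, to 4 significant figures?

73.70

H is at the origin; HC is horizontal with |HC| = 59.4 and C on the +x side, so C = (59.40, 0.000). Since A1 is tangent to HC there, DC ⟂ HC, so D = C + (0, 7.4) = (59.40, 7.400). On A1, C sits at bearing -90° from D; a 54° counterclockwise sweep puts B at bearing -36°, so B = D + 7.4·(cos -36°, sin -36°) = (65.39, 3.050). Since A1 is tangent to BQ there, DB ⟂ BQ, so BQ runs along (−sin -36°, cos -36°); with |BQ| = 12.2, Q = (72.56, 12.92). Then |HQ| = |Q − H| = 73.70.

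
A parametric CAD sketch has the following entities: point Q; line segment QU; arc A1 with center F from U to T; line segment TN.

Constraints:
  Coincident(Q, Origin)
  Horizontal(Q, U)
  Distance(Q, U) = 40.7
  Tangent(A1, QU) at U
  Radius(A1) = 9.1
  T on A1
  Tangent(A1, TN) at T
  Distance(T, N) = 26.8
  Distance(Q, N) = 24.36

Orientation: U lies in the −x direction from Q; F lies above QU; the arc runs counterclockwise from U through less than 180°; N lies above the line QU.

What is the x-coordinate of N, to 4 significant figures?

-14.43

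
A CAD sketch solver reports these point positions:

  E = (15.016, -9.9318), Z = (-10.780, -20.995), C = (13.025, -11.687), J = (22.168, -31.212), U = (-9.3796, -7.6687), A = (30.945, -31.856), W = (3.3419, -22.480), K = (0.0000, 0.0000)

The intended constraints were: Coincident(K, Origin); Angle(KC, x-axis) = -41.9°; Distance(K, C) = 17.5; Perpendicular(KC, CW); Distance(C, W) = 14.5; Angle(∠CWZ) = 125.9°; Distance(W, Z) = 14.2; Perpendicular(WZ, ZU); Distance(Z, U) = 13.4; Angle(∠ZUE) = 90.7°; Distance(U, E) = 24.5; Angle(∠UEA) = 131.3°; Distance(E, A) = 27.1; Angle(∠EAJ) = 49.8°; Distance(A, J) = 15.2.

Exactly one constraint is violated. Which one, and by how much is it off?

Distance(A, J) = 15.2 — off by 6.40.

K = (0.00, 0.00) ✓; KC at -41.90° ✓; |KC| = 17.50 ✓; ∠(KC, CW) = 90.00° ✓; |CW| = 14.50 ✓; ∠CWZ = 125.9° ✓; |WZ| = 14.20 ✓; ∠(WZ, ZU) = 90.00° ✓; |ZU| = 13.40 ✓; ∠ZUE = 90.70° ✓; |UE| = 24.50 ✓; ∠UEA = 131.3° ✓; |EA| = 27.10 ✓; ∠EAJ = 49.80° ✓; |AJ| = 8.801 ✗.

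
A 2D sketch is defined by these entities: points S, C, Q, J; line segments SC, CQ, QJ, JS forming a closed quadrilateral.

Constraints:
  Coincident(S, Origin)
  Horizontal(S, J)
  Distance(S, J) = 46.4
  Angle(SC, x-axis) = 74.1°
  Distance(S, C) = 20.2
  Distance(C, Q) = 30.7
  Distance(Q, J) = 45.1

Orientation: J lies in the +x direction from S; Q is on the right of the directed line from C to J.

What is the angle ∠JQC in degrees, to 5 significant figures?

70.397°

S is at the origin; SJ is horizontal with |SJ| = 46.4 and J in +x, so J = (46.4, 0). SC runs at 74.1° with |SC| = 20.2, so C = (5.5340, 19.427). Q is determined by |CQ| = 30.7 and |QJ| = 45.1 together: it lies at the intersection of circle(C, 30.7) and circle(J, 45.1). With |CJ| = 45.249, the foot of the radical line on CJ is 10.563 from C and the perpendicular offset is √(30.7² − 10.563²) = 28.826. Taking the right-of-CJ solution: Q = (2.6979, -11.142).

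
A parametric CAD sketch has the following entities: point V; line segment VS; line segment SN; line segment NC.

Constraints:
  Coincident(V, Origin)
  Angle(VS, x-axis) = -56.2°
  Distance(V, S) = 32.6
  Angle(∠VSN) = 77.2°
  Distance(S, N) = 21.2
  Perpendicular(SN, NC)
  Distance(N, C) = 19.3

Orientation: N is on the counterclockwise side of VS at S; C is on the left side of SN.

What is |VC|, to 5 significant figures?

18.745

∠VSN = 77.2°, so SN runs at -56.2° + (180° − 77.2°) = 46.600° from the x-axis; with |SN| = 21.2, N = S + 21.2·(cos 46.600°, sin 46.600°) = (32.701, -11.687). SN is perpendicular to NC; with |NC| = 19.3 on the left of SN, C = N + 19.3·(-0.72657, 0.68709) = (18.679, 1.5741). Then |VC| = |C − V| = 18.745.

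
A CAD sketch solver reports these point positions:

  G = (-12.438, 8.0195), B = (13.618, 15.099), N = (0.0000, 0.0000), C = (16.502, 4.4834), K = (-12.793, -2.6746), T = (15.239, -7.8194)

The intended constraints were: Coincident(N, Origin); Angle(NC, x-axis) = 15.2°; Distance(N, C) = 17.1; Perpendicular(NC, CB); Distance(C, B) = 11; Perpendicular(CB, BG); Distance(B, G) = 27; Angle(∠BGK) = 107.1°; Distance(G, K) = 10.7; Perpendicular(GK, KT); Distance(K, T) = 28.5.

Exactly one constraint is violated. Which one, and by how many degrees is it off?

Perpendicular(GK, KT) — off by 8.50°.

N = (0.00, 0.00) ✓; NC at 15.20° ✓; |NC| = 17.10 ✓; ∠(NC, CB) = 90.00° ✓; |CB| = 11.00 ✓; ∠(CB, BG) = 90.00° ✓; |BG| = 27.00 ✓; ∠BGK = 107.1° ✓; |GK| = 10.70 ✓; ∠(GK, KT) = 81.50° ✗; |KT| = 28.50 ✓.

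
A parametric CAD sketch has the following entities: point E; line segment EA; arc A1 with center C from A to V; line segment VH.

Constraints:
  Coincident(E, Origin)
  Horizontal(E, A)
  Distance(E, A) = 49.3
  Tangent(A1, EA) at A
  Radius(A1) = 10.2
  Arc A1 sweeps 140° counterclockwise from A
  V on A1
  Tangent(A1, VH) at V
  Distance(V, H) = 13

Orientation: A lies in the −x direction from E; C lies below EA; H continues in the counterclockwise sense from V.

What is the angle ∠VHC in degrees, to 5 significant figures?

38.118°

E is at the origin; E and A share the same y with |EA| = 49.3 and A on the −x side, so A = (-49.300, 0.0000). A1 meets EA tangentially, so CA is at right angles to EA, so C = A + (0, -10.2) = (-49.300, -10.200). On A1, A sits at bearing 90° from C; a 140° counterclockwise sweep puts V at bearing 230°, so V = C + 10.2·(cos 230°, sin 230°) = (-55.856, -18.014). A1 meets VH tangentially, so CV is at right angles to VH, so VH runs along (−sin 230°, cos 230°); with |VH| = 13.0, H = (-45.898, -26.370). Then cos ∠VHC = HV·HC / (|HV||HC|), giving 38.118°.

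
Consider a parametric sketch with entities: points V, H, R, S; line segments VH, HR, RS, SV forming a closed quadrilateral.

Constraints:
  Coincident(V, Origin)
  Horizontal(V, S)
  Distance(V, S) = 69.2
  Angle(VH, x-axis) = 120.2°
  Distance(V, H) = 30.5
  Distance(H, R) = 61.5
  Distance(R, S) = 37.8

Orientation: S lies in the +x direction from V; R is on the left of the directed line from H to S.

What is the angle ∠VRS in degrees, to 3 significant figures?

94.8°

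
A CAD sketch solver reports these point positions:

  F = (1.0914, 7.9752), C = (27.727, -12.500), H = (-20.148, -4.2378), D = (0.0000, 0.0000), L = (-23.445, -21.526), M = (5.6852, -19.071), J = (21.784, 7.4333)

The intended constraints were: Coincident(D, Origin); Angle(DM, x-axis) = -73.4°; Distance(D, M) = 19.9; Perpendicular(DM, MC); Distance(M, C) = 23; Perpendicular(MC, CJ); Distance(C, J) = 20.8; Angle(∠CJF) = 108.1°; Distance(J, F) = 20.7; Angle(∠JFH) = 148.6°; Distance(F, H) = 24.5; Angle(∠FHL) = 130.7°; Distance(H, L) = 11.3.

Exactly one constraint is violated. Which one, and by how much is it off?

Distance(H, L) = 11.3 — off by 6.30.

D = (0.00, 0.00) ✓; DM at -73.40° ✓; |DM| = 19.90 ✓; ∠(DM, MC) = 90.00° ✓; |MC| = 23.00 ✓; ∠(MC, CJ) = 90.00° ✓; |CJ| = 20.80 ✓; ∠CJF = 108.1° ✓; |JF| = 20.70 ✓; ∠JFH = 148.6° ✓; |FH| = 24.50 ✓; ∠FHL = 130.7° ✓; |HL| = 17.60 ✗.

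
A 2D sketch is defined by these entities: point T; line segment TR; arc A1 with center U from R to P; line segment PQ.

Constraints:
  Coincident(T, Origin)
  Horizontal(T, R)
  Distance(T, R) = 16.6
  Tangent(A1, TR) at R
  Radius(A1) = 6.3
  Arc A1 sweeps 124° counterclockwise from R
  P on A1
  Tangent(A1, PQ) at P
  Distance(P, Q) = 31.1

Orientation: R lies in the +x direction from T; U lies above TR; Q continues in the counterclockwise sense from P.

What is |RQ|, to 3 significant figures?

37.6

On A1, R sits at bearing -90° from U; a 124° counterclockwise sweep puts P at bearing 34°, so P = U + 6.3·(cos 34°, sin 34°) = (21.8, 9.82). A1 meets PQ tangentially, so UP is at right angles to PQ, so PQ runs along (−sin 34°, cos 34°); with |PQ| = 31.1, Q = (4.43, 35.6). Then |RQ| = |Q − R| = 37.6.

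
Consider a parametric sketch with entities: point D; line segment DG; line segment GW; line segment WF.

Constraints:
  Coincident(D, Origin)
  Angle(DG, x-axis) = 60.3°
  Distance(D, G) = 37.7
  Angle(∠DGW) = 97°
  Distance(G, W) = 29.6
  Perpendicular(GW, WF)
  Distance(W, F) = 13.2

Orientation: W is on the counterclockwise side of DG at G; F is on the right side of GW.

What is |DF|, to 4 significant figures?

61.09

D is at the origin; DG runs at 60.3° with length 37.7, so G = 37.7·(cos 60.3°, sin 60.3°) = (18.68, 32.75). ∠DGW = 97.0°, so GW runs at 60.3° + (180° − 97.0°) = 143.3° from the x-axis; with |GW| = 29.6, W = G + 29.6·(cos 143.3°, sin 143.3°) = (-5.054, 50.44). GW ⟂ WF; with |WF| = 13.2 on the right of GW, F = W + 13.2·(0.5976, 0.8018) = (2.835, 61.02). Then |DF| = |F − D| = 61.09.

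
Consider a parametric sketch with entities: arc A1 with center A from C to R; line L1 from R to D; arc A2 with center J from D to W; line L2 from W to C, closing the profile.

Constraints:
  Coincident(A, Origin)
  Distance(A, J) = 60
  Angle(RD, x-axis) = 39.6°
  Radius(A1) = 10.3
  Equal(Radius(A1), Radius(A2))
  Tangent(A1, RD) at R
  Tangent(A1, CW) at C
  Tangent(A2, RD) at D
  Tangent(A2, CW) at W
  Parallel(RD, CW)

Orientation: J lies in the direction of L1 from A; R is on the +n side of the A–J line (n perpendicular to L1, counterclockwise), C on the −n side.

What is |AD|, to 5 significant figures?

60.878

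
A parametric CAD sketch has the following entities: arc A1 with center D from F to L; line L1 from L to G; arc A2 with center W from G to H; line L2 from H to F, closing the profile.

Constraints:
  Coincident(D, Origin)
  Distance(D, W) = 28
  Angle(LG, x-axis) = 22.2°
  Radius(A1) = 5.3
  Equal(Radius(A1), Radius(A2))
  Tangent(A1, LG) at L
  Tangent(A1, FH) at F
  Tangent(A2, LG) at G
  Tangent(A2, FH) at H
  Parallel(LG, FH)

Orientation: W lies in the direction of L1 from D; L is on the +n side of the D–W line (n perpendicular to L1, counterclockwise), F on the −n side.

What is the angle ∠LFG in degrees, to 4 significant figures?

69.26°

Tangency of A1 to both parallel lines with radius 5.3 puts L and F at D ± 5.3·n: L = (-2.003, 4.907), F = (2.003, -4.907). Equal radii place G and H the same way about W: G = W + 5.3·n = (23.92, 15.49), H = W − 5.3·n = (27.93, 5.672). Then cos ∠LFG = FL·FG / (|FL||FG|), giving 69.26°.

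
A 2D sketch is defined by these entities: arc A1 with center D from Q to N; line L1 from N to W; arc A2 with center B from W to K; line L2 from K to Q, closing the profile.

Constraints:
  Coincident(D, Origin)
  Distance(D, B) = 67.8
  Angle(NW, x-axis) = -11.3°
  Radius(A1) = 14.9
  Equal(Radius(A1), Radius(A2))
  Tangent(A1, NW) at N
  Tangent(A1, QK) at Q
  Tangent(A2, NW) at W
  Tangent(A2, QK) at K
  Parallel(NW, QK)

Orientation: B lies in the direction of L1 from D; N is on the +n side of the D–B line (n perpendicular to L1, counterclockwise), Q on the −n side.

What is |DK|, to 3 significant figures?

69.4

The slot axis is L1's direction at -11.3°, so u = (cos -11.3°, sin -11.3°) = (0.981, -0.196) and n = (−sin -11.3°, cos -11.3°) = (0.196, 0.981). D is at the origin and B lies 67.8 along u from D, so B = 67.8·u = (66.5, -13.3). Tangency of A1 to both parallel lines with radius 14.9 puts N and Q at D ± 14.9·n: N = (2.92, 14.6), Q = (-2.92, -14.6). Equal radii place W and K the same way about B: W = B + 14.9·n = (69.4, 1.33), K = B − 14.9·n = (63.6, -27.9). Then |DK| = |K − D| = 69.4.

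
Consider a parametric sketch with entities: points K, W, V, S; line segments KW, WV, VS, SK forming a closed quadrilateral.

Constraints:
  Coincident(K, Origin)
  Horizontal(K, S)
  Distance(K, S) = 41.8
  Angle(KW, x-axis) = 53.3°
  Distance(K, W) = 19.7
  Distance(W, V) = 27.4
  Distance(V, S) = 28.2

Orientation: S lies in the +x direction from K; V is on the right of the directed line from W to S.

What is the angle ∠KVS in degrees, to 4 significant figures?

121.1°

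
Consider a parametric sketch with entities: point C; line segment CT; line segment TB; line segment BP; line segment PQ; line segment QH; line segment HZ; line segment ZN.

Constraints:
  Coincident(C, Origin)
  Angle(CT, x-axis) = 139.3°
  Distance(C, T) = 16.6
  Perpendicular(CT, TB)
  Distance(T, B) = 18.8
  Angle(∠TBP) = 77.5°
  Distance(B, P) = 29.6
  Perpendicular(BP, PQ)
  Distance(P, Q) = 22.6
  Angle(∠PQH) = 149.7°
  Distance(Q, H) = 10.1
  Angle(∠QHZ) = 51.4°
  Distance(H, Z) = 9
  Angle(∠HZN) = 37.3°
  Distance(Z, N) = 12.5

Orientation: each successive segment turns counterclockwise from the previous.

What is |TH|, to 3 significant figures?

24.2

BP is perpendicular to PQ, so PQ runs at 61.8°; with |PQ| = 22.6, Q = (11.9, 2.50). ∠PQH = 149.7° gives QH at 92.1° from the x-axis; with |QH| = 10.1, H = (11.6, 12.6). Then |TH| = |H − T| = 24.2.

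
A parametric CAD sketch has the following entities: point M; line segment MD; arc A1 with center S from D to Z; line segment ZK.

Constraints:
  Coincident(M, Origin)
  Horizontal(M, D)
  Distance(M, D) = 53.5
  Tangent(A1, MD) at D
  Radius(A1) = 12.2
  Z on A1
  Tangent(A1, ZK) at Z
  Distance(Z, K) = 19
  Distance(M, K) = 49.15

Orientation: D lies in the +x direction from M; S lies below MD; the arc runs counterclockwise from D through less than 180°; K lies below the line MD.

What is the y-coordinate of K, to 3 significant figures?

-29.7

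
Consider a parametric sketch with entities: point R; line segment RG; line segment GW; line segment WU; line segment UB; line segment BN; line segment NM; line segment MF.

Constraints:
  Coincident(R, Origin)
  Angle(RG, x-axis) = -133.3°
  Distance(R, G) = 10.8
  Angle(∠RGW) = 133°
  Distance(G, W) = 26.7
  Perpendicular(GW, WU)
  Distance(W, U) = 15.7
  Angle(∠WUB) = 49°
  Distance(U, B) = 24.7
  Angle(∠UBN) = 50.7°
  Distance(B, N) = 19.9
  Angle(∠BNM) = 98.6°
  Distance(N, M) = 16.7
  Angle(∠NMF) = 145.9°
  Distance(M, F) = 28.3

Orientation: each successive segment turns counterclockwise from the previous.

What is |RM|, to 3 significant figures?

40.5

R is at the origin; RG runs at -133.3° with length 10.8, so G = (-7.41, -7.86). ∠RGW = 133.0° gives GW at -86.3° from the x-axis; with |GW| = 26.7, W = (-5.68, -34.5). GW is perpendicular to WU, so WU runs at 3.70°; with |WU| = 15.7, U = (9.98, -33.5). ∠WUB = 49.0° gives UB at 135° from the x-axis; with |UB| = 24.7, B = (-7.39, -15.9). ∠UBN = 50.7° gives BN at -96.0° from the x-axis; with |BN| = 19.9, N = (-9.47, -35.7). ∠BNM = 98.6° gives NM at -14.6° from the x-axis; with |NM| = 16.7, M = (6.69, -39.9). Then |RM| = |M − R| = 40.5.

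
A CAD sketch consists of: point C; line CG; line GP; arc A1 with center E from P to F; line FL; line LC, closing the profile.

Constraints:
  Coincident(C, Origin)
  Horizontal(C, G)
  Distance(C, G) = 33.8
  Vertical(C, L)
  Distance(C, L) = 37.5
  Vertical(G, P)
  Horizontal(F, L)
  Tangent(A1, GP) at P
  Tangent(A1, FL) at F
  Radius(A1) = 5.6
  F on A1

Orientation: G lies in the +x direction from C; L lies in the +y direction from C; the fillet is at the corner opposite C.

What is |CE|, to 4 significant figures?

42.58

C is at the origin; C and G share the same y with |CG| = 33.8 and G on the +x side, so G = (33.80, 0.000). C and L share the same x with |CL| = 37.5 and L on the +y side, so L = (0.000, 37.50). The virtual corner opposite C is at (33.80, 37.50). A1 meets GP tangentially, so EP is at right angles to GP and since A1 is tangent to FL there, EF ⟂ FL, with radius 5.6, so the center E sits 5.6 in from both sides at E = (28.20, 31.90). Then |CE| = |E − C| = 42.58.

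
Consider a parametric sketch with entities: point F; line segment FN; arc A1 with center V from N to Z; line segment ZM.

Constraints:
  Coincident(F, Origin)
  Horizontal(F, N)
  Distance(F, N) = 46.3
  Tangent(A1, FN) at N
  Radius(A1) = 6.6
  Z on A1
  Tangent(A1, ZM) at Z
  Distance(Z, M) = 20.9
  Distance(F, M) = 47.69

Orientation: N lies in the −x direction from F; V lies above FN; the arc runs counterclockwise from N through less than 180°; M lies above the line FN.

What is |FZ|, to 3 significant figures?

40.2

F is at the origin; F and N share the same y with |FN| = 46.3 and N on the −x side, so N = (-46.3, 0.00). Since A1 is tangent to FN there, VN ⟂ FN, so V = N + (0, 6.6) = (-46.3, 6.60). Since VZ ⟂ ZM (tangency), |VM| = √(6.6² + 20.9²) = 21.9 regardless of where Z sits on A1. So M lies on both circle(F, 47.69) and circle(V, 21.9); the above-FN intersection is M = (-39.1, 27.3). Z is the foot of the tangent from M: Z = (-39.7, 6.41).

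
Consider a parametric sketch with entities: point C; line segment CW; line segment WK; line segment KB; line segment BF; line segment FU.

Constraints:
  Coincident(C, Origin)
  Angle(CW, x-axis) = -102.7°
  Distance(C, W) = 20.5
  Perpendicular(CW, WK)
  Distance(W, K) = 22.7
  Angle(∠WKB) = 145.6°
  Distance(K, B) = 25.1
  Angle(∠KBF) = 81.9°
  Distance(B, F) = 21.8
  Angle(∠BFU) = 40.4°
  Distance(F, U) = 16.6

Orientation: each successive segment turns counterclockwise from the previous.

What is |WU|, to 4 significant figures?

32.32

C is at the origin; CW runs at -102.7° with length 20.5, so W = (-4.507, -20.00). The perpendicularity gives WK at right angles to CW, so WK runs at -12.70°; with |WK| = 22.7, K = (17.64, -24.99). ∠WKB = 145.6° gives KB at 21.70° from the x-axis; with |KB| = 25.1, B = (40.96, -15.71). ∠KBF = 81.9° gives BF at 119.8° from the x-axis; with |BF| = 21.8, F = (30.12, 3.209). ∠BFU = 40.4° gives FU at -100.6° from the x-axis; with |FU| = 16.6, U = (27.07, -13.11). Then |WU| = |U − W| = 32.32.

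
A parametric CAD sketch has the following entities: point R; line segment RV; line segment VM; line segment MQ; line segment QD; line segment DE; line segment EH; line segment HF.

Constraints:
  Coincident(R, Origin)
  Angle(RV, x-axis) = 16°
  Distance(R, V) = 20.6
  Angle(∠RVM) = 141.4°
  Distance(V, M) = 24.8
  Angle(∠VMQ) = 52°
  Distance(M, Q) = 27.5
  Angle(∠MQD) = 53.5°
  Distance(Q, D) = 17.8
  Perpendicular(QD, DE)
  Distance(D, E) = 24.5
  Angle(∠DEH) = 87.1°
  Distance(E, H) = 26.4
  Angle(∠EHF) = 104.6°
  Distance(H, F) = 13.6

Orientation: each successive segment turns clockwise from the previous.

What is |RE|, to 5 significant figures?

45.333

∠MQD = 53.5° gives QD at 82.900° from the x-axis; with |QD| = 17.8, D = (20.939, 0.31126). QD ⟂ DE, so DE runs at -7.1000°; with |DE| = 24.5, E = (45.251, -2.7170). Then |RE| = |E − R| = 45.333.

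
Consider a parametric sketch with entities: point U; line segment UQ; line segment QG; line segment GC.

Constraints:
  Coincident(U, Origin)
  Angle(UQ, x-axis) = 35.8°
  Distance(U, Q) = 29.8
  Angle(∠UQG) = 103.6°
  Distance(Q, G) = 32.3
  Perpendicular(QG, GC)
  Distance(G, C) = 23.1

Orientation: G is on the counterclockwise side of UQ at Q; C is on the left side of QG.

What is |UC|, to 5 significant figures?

39.742

∠UQG = 103.6°, so QG runs at 35.8° + (180° − 103.6°) = 112.20° from the x-axis; with |QG| = 32.3, G = Q + 32.3·(cos 112.20°, sin 112.20°) = (11.965, 47.337). QG is perpendicular to GC; with |GC| = 23.1 on the left of QG, C = G + 23.1·(-0.92587, -0.37784) = (-9.4222, 38.609). Then |UC| = |C − U| = 39.742.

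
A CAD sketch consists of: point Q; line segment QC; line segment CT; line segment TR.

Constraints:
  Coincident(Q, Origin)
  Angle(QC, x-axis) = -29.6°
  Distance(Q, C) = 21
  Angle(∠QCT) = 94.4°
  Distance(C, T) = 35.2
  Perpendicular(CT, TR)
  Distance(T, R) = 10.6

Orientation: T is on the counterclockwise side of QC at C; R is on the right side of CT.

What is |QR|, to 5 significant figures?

48.474

Q is at the origin; QC runs at -29.6° with length 21.0, so C = 21.0·(cos -29.6°, sin -29.6°) = (18.259, -10.373). ∠QCT = 94.4°, so CT runs at -29.6° + (180° − 94.4°) = 56.000° from the x-axis; with |CT| = 35.2, T = C + 35.2·(cos 56.000°, sin 56.000°) = (37.943, 18.809). The perpendicularity gives TR at right angles to CT; with |TR| = 10.6 on the right of CT, R = T + 10.6·(0.82904, -0.55919) = (46.731, 12.882). Then |QR| = |R − Q| = 48.474.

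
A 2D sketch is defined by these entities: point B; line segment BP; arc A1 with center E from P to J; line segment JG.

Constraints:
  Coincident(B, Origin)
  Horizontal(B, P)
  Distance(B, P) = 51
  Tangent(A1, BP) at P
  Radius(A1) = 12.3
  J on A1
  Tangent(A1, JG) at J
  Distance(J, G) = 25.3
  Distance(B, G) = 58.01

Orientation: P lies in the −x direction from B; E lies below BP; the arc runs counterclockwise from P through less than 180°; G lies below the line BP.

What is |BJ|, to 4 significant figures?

63.47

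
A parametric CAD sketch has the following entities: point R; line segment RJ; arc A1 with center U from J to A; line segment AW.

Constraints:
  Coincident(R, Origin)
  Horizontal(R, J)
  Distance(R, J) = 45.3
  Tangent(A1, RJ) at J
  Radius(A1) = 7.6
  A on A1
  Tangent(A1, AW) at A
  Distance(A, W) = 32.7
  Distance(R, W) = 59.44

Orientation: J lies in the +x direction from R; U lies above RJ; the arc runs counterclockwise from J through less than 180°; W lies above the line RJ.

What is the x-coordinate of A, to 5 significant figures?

52.564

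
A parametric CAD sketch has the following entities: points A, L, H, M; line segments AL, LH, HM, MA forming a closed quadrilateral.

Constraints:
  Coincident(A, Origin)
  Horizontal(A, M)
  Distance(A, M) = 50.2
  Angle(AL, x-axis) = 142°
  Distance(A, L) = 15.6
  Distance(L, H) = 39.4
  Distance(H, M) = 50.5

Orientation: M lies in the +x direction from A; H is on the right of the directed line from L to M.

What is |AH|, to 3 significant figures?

25.9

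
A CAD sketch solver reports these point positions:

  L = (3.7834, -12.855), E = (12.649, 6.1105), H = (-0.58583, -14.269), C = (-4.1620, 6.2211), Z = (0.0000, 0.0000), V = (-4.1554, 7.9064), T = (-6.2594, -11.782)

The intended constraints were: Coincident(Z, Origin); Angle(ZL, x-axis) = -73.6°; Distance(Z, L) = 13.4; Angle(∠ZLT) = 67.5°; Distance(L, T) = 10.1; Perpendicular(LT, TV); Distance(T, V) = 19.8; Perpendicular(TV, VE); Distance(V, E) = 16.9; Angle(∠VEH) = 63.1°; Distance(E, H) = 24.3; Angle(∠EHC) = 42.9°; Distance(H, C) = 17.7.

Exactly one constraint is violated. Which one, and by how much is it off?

Distance(H, C) = 17.7 — off by 3.10.

Z = (0.00, 0.00) ✓; ZL at -73.60° ✓; |ZL| = 13.40 ✓; ∠ZLT = 67.50° ✓; |LT| = 10.10 ✓; ∠(LT, TV) = 90.00° ✓; |TV| = 19.80 ✓; ∠(TV, VE) = 90.00° ✓; |VE| = 16.90 ✓; ∠VEH = 63.10° ✓; |EH| = 24.30 ✓; ∠EHC = 42.90° ✓; |HC| = 20.80 ✗.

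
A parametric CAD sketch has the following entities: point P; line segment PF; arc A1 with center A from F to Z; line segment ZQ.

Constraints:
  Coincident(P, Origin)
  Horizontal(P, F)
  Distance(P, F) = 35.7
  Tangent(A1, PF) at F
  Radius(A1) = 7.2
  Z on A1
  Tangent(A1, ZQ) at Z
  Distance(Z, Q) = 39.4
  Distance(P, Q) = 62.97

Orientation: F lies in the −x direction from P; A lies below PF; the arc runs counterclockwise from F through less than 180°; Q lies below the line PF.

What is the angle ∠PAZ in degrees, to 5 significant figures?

169.58°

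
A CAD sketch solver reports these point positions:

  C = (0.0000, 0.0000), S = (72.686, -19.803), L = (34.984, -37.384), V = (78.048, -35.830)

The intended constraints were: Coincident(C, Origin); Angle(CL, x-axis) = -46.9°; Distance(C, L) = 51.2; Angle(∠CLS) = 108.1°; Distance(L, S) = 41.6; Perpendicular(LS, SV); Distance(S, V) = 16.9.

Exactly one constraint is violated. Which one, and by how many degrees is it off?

Perpendicular(LS, SV) — off by 6.50°.

C = (0.00, 0.00) ✓; CL at -46.90° ✓; |CL| = 51.20 ✓; ∠CLS = 108.1° ✓; |LS| = 41.60 ✓; ∠(LS, SV) = 96.50° ✗; |SV| = 16.90 ✓.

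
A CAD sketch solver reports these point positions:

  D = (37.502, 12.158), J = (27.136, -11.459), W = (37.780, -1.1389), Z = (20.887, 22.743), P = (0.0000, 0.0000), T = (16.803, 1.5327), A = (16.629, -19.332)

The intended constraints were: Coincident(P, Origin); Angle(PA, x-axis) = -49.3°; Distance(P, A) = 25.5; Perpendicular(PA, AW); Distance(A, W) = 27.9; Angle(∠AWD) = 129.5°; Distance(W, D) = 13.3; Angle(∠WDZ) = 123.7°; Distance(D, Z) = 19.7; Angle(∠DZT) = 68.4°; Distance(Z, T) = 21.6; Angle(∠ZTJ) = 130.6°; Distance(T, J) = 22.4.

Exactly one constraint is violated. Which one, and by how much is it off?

Distance(T, J) = 22.4 — off by 5.80.

P = (0.00, 0.00) ✓; PA at -49.30° ✓; |PA| = 25.50 ✓; ∠(PA, AW) = 90.00° ✓; |AW| = 27.90 ✓; ∠AWD = 129.5° ✓; |WD| = 13.30 ✓; ∠WDZ = 123.7° ✓; |DZ| = 19.70 ✓; ∠DZT = 68.40° ✓; |ZT| = 21.60 ✓; ∠ZTJ = 130.6° ✓; |TJ| = 16.60 ✗.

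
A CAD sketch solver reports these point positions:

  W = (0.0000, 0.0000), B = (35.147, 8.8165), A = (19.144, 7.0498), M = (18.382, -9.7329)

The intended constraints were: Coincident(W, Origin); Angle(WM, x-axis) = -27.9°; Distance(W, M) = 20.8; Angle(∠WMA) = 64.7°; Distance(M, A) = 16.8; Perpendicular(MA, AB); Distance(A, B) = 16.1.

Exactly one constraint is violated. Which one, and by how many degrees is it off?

Perpendicular(MA, AB) — off by 8.90°.

W = (0.00, 0.00) ✓; WM at -27.90° ✓; |WM| = 20.80 ✓; ∠WMA = 64.70° ✓; |MA| = 16.80 ✓; ∠(MA, AB) = 81.10° ✗; |AB| = 16.10 ✓.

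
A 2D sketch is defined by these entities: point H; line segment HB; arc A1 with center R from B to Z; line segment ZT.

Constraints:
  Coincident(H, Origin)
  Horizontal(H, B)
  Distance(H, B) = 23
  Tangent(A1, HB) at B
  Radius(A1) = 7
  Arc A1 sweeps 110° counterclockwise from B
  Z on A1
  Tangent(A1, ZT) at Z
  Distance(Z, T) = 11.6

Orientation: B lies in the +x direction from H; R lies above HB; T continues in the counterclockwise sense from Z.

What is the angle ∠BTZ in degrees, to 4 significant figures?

27.33°

H is at the origin; HB is horizontal with |HB| = 23.0 and B on the +x side, so B = (23.00, 0.000). The tangent condition forces RB to be normal to HB, so R = B + (0, 7) = (23.00, 7.000). On A1, B sits at bearing -90° from R; a 110° counterclockwise sweep puts Z at bearing 20°, so Z = R + 7.0·(cos 20°, sin 20°) = (29.58, 9.394). A1 meets ZT tangentially, so RZ is at right angles to ZT, so ZT runs along (−sin 20°, cos 20°); with |ZT| = 11.6, T = (25.61, 20.29). Then cos ∠BTZ = TB·TZ / (|TB||TZ|), giving 27.33°.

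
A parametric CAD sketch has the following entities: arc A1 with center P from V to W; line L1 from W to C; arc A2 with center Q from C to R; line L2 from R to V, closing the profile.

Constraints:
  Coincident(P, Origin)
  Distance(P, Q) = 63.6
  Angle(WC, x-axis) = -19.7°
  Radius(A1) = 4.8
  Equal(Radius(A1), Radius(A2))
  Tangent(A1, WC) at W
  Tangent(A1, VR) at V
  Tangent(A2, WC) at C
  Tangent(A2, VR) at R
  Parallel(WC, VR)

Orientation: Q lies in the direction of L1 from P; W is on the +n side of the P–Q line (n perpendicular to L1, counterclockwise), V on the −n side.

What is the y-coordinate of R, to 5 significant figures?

-25.958

Tangency of A1 to both parallel lines with radius 4.8 puts W and V at P ± 4.8·n: W = (1.6181, 4.5191), V = (-1.6181, -4.5191). Equal radii place C and R the same way about Q: C = Q + 4.8·n = (61.496, -16.920), R = Q − 4.8·n = (58.259, -25.958). So R.y = -25.958.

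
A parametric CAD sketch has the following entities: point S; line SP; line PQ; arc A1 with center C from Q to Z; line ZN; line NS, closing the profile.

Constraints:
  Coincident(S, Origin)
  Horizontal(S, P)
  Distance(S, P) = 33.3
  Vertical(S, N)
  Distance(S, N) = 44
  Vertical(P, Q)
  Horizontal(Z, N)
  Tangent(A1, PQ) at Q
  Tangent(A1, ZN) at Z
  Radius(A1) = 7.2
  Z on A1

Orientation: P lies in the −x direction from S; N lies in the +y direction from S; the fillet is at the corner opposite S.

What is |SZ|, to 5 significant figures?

51.159

S is at the origin; SP is horizontal with |SP| = 33.3 and P on the −x side, so P = (-33.300, 0.0000). SN is vertical with |SN| = 44.0 and N on the +y side, so N = (0.0000, 44.000). The virtual corner opposite S is at (-33.300, 44.000). Since A1 is tangent to PQ there, CQ ⟂ PQ and since A1 is tangent to ZN there, CZ ⟂ ZN, with radius 7.2, so the center C sits 7.2 in from both sides at C = (-26.100, 36.800). That places the tangent points at Q = (-33.300, 36.800) on PQ and Z = (-26.100, 44.000) on ZN. Then |SZ| = |Z − S| = 51.159.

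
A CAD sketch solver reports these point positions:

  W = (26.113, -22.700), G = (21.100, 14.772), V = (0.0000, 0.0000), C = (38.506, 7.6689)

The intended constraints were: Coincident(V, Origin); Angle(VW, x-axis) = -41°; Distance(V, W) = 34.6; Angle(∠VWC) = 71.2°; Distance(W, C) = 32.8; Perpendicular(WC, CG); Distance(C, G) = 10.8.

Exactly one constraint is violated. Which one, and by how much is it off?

Distance(C, G) = 10.8 — off by 8.00.

V = (0.00, 0.00) ✓; VW at -41.00° ✓; |VW| = 34.60 ✓; ∠VWC = 71.20° ✓; |WC| = 32.80 ✓; ∠(WC, CG) = 90.00° ✓; |CG| = 18.80 ✗.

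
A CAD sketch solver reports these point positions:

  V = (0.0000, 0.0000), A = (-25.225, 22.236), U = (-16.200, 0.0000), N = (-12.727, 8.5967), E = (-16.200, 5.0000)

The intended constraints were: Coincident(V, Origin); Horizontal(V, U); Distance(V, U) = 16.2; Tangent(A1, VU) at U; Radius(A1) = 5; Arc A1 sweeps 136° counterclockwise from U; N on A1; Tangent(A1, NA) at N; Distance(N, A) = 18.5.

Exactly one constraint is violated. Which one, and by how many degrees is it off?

Tangent(A1, NA) at N — off by 3.50°.

V = (0.00, 0.00) ✓; V.y = 0.00, U.y = 0.00 ✓; |VU| = 16.20 ✓; ∠(EU, UV) = 90.00° ✓; |EU| = 5.000 ✓; bearing(E→N) − bearing(E→U) = 136.0° ✓; |EN| = 5.000 ✓; ∠(EN, NA) = 93.50° ✗; |NA| = 18.50 ✓.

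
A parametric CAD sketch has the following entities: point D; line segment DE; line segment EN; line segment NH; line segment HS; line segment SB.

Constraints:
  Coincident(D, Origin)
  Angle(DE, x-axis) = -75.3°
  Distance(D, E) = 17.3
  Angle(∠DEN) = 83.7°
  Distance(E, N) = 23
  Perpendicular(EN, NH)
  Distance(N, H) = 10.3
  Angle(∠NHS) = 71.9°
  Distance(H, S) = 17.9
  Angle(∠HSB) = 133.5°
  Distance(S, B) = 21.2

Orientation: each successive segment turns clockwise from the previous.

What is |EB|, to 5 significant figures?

14.743

D is at the origin; DE runs at -75.3° with length 17.3, so E = (4.3900, -16.734). ∠DEN = 83.7° gives EN at -171.60° from the x-axis; with |EN| = 23.0, N = (-18.363, -20.094). EN ⟂ NH, so NH runs at 98.400°; with |NH| = 10.3, H = (-19.868, -9.9041). ∠NHS = 71.9° gives HS at -9.7000° from the x-axis; with |HS| = 17.9, S = (-2.2238, -12.920). ∠HSB = 133.5° gives SB at -56.200° from the x-axis; with |SB| = 21.2, B = (9.5697, -30.537). Then |EB| = |B − E| = 14.743.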